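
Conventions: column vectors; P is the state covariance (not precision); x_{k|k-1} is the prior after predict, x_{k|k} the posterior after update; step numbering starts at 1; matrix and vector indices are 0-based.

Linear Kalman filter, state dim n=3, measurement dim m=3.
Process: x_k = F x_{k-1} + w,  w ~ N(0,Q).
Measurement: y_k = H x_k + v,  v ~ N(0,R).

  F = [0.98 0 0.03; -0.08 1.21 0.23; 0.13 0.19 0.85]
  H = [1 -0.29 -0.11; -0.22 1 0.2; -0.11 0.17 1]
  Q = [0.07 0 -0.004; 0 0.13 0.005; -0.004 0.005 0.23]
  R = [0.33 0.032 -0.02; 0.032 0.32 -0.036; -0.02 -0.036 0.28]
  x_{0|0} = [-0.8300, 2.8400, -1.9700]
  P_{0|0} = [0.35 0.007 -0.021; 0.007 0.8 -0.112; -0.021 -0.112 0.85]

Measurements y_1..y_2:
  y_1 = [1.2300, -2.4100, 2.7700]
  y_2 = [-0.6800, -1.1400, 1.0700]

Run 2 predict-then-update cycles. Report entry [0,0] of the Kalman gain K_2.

step 1: x^-=[-0.8725, 3.0497, -1.2428]  P^-=[0.4057 -0.0220 0.0454; -0.0220 1.2856 0.2332; 0.0454 0.2332 0.8384]  S=[0.8716 -0.5009 -0.2508; -0.5009 1.7577 0.5934; -0.2508 0.5934 1.2306]  K=[0.5267 0.0675 0.0723; -0.0543 0.7458 -0.0016; 0.0770 -0.0006 0.7254]  nu=[2.8502, -5.4031, 3.3984]  x^+=[0.5093, -1.1400, 1.4452]  P^+=[0.1984 0.0763 0.0161; 0.0763 0.2664 -0.0631; 0.0161 -0.0631 0.2141]
step 2: x^-=[0.5425, -1.0878, 1.0780]  P^-=[0.2617 0.0777 0.0541; 0.0777 0.4821 0.0486; 0.0541 0.0486 0.3846]  S=[0.5830 -0.0872 -0.0594; -0.0872 0.8106 0.1549; -0.0594 0.1549 0.6834]  K=[0.4181 0.0684 0.0772; -0.0251 0.5741 0.0462; 0.0592 0.0390 0.5625]  nu=[-1.4193, -0.1485, 0.2366]  x^+=[-0.0429, -1.1265, 1.1213]  P^+=[0.1591 0.0640 0.0174; 0.0640 0.2022 -0.0346; 0.0174 -0.0346 0.1627]

K[0,0] = 0.4181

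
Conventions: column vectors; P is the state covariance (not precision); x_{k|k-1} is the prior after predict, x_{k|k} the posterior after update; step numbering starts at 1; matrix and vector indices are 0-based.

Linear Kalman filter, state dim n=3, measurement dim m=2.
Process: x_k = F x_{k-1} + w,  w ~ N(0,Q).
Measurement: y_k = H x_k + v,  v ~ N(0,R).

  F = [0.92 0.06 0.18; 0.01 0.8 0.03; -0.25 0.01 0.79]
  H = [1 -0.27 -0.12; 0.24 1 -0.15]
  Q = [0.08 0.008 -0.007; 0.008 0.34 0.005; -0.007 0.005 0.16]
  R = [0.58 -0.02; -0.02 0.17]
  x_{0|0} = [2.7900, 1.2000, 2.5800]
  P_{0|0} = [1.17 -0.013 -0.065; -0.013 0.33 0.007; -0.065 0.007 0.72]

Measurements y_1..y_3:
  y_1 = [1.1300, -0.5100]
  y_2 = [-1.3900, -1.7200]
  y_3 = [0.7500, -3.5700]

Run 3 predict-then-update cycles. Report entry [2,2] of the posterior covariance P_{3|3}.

P_post[2,2] = 0.5152

step 1: x^-=[3.1032, 1.0653, 1.3527]  P^-=[1.0720 0.0280 -0.2174; 0.0280 0.5521 0.0288; -0.2174 0.0288 0.7084]  S=[1.7413 0.1638; 0.1638 0.8202]  K=[0.6011 0.2676; -0.1376 0.7035; -0.1664 -0.1249]  nu=[-1.5232, -2.1172]  x^+=[1.6211, -0.2144, 1.8705]  P^+=[0.3314 -0.0455 0.0037; -0.0455 0.1449 0.0773; 0.0037 0.0773 0.6406]
step 2: x^-=[1.8152, -0.0992, 1.0703]  P^-=[0.3797 -0.0007 0.0146; -0.0007 0.4363 0.0785; 0.0146 0.0785 0.5805]  S=[1.0018 -0.0457; -0.0457 0.6163]  K=[0.3853 0.1718; -0.0966 0.6814; -0.0768 -0.0140]  nu=[-3.1036, -1.8959]  x^+=[0.2938, -1.0913, 1.3351]  P^+=[0.2188 -0.0243 0.0448; -0.0243 0.1348 0.0746; 0.0448 0.0746 0.5745]
step 3: x^-=[0.4452, -0.8301, 0.9703]  P^-=[0.2981 0.0139 0.0588; 0.0139 0.4300 0.0712; 0.0588 0.0712 0.5159]  S=[0.8999 -0.0585; -0.0585 0.6099]  K=[0.3295 0.1572; -0.0785 0.6855; -0.0241 0.0107]  nu=[0.1972, -2.7012]  x^+=[0.0855, -2.6973, 0.9367]  P^+=[0.1914 -0.0161 0.0649; -0.0161 0.1316 0.0640; 0.0649 0.0640 0.5152]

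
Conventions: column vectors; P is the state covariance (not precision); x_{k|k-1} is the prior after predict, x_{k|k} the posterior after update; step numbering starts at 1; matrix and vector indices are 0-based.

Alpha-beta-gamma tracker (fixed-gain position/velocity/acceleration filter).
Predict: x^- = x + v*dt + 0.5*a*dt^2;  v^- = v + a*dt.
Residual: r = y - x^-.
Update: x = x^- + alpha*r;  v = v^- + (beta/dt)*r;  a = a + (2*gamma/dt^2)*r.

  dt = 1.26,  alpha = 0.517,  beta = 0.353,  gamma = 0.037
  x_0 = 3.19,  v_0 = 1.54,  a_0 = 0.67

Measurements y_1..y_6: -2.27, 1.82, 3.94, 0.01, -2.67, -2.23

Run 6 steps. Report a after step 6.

a_post = -0.1739

step 1: x_pred=5.6622  r=-7.9322  x^+=1.5613  v^+=0.1619  a^+=0.3003
step 2: x_pred=2.0036  r=-0.1836  x^+=1.9087  v^+=0.4888  a^+=0.2917
step 3: x_pred=2.7561  r=1.1839  x^+=3.3682  v^+=1.1880  a^+=0.3469
step 4: x_pred=5.1405  r=-5.1305  x^+=2.4880  v^+=0.1878  a^+=0.1078
step 5: x_pred=2.8101  r=-5.4801  x^+=-0.0231  v^+=-1.2118  a^+=-0.1477
step 6: x_pred=-1.6672  r=-0.5628  x^+=-1.9582  v^+=-1.5555  a^+=-0.1739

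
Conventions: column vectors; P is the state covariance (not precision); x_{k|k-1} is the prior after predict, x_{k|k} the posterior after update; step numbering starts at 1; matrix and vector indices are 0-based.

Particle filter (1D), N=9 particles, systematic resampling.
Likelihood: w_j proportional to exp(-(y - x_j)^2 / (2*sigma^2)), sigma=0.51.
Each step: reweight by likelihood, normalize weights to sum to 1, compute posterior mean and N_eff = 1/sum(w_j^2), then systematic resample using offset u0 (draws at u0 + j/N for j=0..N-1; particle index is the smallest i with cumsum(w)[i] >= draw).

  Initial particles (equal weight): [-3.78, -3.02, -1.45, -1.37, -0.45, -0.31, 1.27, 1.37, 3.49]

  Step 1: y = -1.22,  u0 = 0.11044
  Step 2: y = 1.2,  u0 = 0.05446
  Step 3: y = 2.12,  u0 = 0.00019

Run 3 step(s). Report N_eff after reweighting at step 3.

N_eff = 7.4127

step 1: w=[0.0000, 0.0008, 0.3785, 0.4013, 0.1341, 0.0853, 0.0000, 0.0000, 0.0000]  mean=-1.1879  Neff=3.0343  idx=[2, 2, 2, 3, 3, 3, 3, 4, 5]
step 2: w=[0.0001, 0.0001, 0.0001, 0.0002, 0.0002, 0.0002, 0.0002, 0.2991, 0.7000]  mean=-0.3529  Neff=1.7257  idx=[7, 7, 7, 8, 8, 8, 8, 8, 8]
step 3: w=[0.0384, 0.0384, 0.0384, 0.1475, 0.1475, 0.1475, 0.1475, 0.1475, 0.1475]  mean=-0.3261  Neff=7.4127  idx=[0, 2, 3, 4, 5, 5, 6, 7, 8]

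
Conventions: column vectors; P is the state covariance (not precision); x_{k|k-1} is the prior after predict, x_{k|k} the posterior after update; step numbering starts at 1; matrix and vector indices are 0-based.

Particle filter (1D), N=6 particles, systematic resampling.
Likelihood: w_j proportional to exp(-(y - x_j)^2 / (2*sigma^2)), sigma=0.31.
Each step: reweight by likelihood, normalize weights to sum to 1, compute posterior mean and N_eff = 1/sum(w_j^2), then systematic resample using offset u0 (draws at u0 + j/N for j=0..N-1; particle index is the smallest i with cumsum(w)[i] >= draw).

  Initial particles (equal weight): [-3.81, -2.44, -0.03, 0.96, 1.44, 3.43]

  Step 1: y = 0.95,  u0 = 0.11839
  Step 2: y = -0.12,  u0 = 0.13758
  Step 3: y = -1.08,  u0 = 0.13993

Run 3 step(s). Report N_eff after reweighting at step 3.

step 1: w=[0.0000, 0.0000, 0.0052, 0.7730, 0.2218, 0.0000]  mean=1.0613  Neff=1.5462  idx=[3, 3, 3, 3, 4, 4]
step 2: w=[0.2498, 0.2498, 0.2498, 0.2498, 0.0003, 0.0003]  mean=0.9603  Neff=4.0055  idx=[0, 1, 1, 2, 3, 3]
step 3: w=[0.1667, 0.1667, 0.1667, 0.1667, 0.1667, 0.1667]  mean=0.9600  Neff=6.0000  idx=[0, 1, 2, 3, 4, 5]

N_eff = 6.0000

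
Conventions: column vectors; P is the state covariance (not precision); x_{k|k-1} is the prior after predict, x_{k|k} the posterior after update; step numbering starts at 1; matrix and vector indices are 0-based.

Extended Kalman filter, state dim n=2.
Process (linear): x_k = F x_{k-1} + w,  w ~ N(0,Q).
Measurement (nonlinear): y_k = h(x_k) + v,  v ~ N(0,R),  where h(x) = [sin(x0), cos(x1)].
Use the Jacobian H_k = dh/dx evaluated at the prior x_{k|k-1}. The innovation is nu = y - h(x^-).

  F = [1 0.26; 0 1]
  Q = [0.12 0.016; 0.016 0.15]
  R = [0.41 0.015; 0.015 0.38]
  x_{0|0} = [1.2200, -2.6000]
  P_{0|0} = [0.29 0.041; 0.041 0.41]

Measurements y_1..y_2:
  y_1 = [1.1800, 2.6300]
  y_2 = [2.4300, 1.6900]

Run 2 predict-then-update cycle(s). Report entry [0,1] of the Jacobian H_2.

H_jac[0,1] = 0.0000

step 1: x^-=[0.5440, -2.6000]  P^-=[0.4590 0.1636; 0.1636 0.5600]  H_jac=[0.8556 0.0000; 0.0000 0.5155]  S=[0.7461 0.0872; 0.0872 0.5288]  K=[0.5178 0.0741; 0.1263 0.5251]  nu=[0.6624, 3.4869]  x^+=[1.1455, -0.6854]  P^+=[0.2494 0.0697; 0.0697 0.3907]
step 2: x^-=[0.9673, -0.6854]  P^-=[0.4321 0.1873; 0.1873 0.5407]  H_jac=[0.5675 0.0000; 0.0000 0.6330]  S=[0.5492 0.0823; 0.0823 0.5967]  K=[0.4255 0.1400; 0.1099 0.5585]  nu=[1.6066, 0.9159]  x^+=[1.7792, 0.0026]  P^+=[0.3111 0.0941; 0.0941 0.3379]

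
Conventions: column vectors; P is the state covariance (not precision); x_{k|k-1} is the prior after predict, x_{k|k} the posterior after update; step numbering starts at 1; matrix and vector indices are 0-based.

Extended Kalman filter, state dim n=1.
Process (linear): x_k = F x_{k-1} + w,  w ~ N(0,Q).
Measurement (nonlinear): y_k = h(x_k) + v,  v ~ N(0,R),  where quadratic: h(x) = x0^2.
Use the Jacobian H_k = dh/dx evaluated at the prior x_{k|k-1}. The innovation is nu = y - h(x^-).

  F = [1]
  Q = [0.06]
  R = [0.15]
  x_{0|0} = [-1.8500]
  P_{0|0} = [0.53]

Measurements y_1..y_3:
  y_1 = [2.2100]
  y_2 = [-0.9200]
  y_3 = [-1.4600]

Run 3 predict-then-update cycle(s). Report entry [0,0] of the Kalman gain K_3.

step 1: x^-=[-1.8500]  P^-=[0.5900]  H_jac=[-3.7000]  S=[8.2271]  K=[-0.2653]  nu=[-1.2125]  x^+=[-1.5283]  P^+=[0.0108]
step 2: x^-=[-1.5283]  P^-=[0.0708]  H_jac=[-3.0565]  S=[0.8110]  K=[-0.2667]  nu=[-3.2556]  x^+=[-0.6601]  P^+=[0.0131]
step 3: x^-=[-0.6601]  P^-=[0.0731]  H_jac=[-1.3203]  S=[0.2774]  K=[-0.3479]  nu=[-1.8958]  x^+=[-0.0007]  P^+=[0.0395]

K[0,0] = -0.3479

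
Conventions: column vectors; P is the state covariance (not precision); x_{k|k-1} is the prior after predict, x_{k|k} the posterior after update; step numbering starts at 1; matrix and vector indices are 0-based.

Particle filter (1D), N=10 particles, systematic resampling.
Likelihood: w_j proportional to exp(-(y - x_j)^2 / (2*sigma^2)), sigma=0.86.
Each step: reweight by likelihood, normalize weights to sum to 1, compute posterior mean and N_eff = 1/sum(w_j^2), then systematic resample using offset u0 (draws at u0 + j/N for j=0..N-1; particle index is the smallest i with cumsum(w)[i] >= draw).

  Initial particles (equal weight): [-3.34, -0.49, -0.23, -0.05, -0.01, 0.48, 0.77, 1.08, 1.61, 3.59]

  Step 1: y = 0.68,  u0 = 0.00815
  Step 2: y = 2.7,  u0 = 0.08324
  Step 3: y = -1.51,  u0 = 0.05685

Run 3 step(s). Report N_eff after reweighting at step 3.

step 1: w=[0.0000, 0.0682, 0.0982, 0.1199, 0.1246, 0.1674, 0.1710, 0.1543, 0.0958, 0.0006]  mean=0.4717  Neff=7.4374  idx=[1, 2, 3, 4, 4, 5, 6, 6, 7, 8]
step 2: w=[0.0012, 0.0036, 0.0072, 0.0083, 0.0083, 0.0426, 0.0961, 0.0961, 0.2023, 0.5342]  mean=1.2450  Neff=2.8838  idx=[6, 7, 8, 8, 9, 9, 9, 9, 9, 9]
step 3: w=[0.3333, 0.3333, 0.1201, 0.1201, 0.0155, 0.0155, 0.0155, 0.0155, 0.0155, 0.0155]  mean=0.9227  Neff=3.9606  idx=[0, 0, 0, 1, 1, 1, 1, 2, 3, 7]

N_eff = 3.9606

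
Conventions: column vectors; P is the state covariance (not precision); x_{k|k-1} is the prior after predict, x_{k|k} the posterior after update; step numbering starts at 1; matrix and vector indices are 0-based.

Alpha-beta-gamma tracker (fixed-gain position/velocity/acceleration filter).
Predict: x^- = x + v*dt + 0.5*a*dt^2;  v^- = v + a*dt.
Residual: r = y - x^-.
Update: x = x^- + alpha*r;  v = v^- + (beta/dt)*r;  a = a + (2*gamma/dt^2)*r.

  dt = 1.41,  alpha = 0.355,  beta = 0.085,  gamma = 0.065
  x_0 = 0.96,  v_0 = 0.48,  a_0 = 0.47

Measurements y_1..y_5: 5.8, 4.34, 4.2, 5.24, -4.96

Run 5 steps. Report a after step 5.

step 1: x_pred=2.1040  r=3.6960  x^+=3.4161  v^+=1.3655  a^+=0.7117
step 2: x_pred=6.0489  r=-1.7089  x^+=5.4422  v^+=2.2660  a^+=0.5999
step 3: x_pred=9.2336  r=-5.0336  x^+=7.4467  v^+=2.8084  a^+=0.2708
step 4: x_pred=11.6757  r=-6.4357  x^+=9.3910  v^+=2.8023  a^+=-0.1500
step 5: x_pred=13.1931  r=-18.1531  x^+=6.7487  v^+=1.4964  a^+=-1.3370

a_post = -1.3370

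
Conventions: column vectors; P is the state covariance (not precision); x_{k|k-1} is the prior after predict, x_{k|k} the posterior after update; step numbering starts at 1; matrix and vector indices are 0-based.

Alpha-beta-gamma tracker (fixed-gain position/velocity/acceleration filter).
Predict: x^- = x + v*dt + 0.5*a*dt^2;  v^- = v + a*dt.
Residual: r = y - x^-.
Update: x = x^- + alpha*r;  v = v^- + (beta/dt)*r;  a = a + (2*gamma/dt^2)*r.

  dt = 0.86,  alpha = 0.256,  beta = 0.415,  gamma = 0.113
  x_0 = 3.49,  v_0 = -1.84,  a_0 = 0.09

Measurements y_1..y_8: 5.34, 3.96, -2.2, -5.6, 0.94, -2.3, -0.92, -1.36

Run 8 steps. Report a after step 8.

step 1: x_pred=1.9409  r=3.3991  x^+=2.8111  v^+=-0.1223  a^+=1.1287
step 2: x_pred=3.1232  r=0.8368  x^+=3.3374  v^+=1.2521  a^+=1.3844
step 3: x_pred=4.9262  r=-7.1262  x^+=3.1019  v^+=-0.9961  a^+=-0.7932
step 4: x_pred=1.9519  r=-7.5519  x^+=0.0186  v^+=-5.3225  a^+=-3.1008
step 5: x_pred=-5.7054  r=6.6454  x^+=-4.0042  v^+=-4.7824  a^+=-1.0702
step 6: x_pred=-8.5128  r=6.2128  x^+=-6.9224  v^+=-2.7047  a^+=0.8283
step 7: x_pred=-8.9421  r=8.0221  x^+=-6.8885  v^+=1.8787  a^+=3.2796
step 8: x_pred=-4.0599  r=2.6999  x^+=-3.3688  v^+=6.0021  a^+=4.1046

a_post = 4.1046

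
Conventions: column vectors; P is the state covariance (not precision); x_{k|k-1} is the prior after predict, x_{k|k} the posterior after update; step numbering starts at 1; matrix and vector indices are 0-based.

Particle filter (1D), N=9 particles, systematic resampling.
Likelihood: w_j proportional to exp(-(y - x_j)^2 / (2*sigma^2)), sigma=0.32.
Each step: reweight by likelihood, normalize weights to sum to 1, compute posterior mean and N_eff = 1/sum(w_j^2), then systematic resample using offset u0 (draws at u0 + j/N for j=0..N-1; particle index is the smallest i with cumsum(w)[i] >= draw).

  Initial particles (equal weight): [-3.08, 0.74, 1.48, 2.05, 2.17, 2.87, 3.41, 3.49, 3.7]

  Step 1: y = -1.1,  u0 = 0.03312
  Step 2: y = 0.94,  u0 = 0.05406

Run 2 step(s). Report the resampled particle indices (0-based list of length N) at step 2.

step 1: w=[0.0684, 0.9316, 0.0000, 0.0000, 0.0000, 0.0000, 0.0000, 0.0000, 0.0000]  mean=0.4787  Neff=1.1461  idx=[0, 1, 1, 1, 1, 1, 1, 1, 1]
step 2: w=[0.0000, 0.1250, 0.1250, 0.1250, 0.1250, 0.1250, 0.1250, 0.1250, 0.1250]  mean=0.7400  Neff=8.0000  idx=[1, 2, 3, 4, 4, 5, 6, 7, 8]

resampled_idx = [1, 2, 3, 4, 4, 5, 6, 7, 8]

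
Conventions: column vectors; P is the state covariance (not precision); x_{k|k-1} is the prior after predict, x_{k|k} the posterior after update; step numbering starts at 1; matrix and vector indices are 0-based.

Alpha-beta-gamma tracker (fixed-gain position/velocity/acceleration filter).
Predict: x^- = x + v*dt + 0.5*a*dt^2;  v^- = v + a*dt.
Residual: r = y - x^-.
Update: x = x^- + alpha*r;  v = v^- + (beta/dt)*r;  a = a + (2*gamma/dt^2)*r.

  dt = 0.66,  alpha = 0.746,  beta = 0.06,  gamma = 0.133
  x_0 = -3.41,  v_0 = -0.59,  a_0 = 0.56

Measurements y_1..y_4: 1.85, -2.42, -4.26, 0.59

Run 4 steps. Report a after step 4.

a_post = -0.2584

step 1: x_pred=-3.6774  r=5.5274  x^+=0.4460  v^+=0.2821  a^+=3.9353
step 2: x_pred=1.4893  r=-3.9093  x^+=-1.4270  v^+=2.5240  a^+=1.5481
step 3: x_pred=0.5760  r=-4.8360  x^+=-3.0317  v^+=3.1061  a^+=-1.4050
step 4: x_pred=-1.2876  r=1.8776  x^+=0.1131  v^+=2.3495  a^+=-0.2584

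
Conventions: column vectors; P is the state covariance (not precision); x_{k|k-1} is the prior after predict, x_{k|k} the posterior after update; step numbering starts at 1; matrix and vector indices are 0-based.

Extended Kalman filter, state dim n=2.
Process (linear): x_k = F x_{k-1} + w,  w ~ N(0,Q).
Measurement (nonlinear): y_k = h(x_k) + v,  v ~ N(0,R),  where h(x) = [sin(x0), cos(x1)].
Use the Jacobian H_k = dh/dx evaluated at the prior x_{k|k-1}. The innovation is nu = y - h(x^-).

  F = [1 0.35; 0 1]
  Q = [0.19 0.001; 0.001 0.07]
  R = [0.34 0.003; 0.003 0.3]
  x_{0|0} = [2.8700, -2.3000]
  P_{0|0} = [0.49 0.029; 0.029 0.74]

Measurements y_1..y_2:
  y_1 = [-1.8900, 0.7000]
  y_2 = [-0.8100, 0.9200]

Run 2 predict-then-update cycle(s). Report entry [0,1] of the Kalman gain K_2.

K[0,1] = 0.1351

step 1: x^-=[2.0650, -2.3000]  P^-=[0.7910 0.2890; 0.2890 0.8100]  H_jac=[-0.4743 0.0000; 0.0000 0.7457]  S=[0.5180 -0.0992; -0.0992 0.7504]  K=[-0.6867 0.1964; -0.1133 0.7899]  nu=[-2.7703, 1.3663]  x^+=[4.2357, -0.9068]  P^+=[0.4910 0.0762; 0.0762 0.3173]
step 2: x^-=[3.9184, -0.9068]  P^-=[0.7732 0.1883; 0.1883 0.3873]  H_jac=[-0.7132 0.0000; 0.0000 0.7875]  S=[0.7333 -0.1028; -0.1028 0.5402]  K=[-0.7331 0.1351; -0.1069 0.5443]  nu=[-0.1090, 0.3037]  x^+=[4.0393, -0.7298]  P^+=[0.3489 0.0487; 0.0487 0.2069]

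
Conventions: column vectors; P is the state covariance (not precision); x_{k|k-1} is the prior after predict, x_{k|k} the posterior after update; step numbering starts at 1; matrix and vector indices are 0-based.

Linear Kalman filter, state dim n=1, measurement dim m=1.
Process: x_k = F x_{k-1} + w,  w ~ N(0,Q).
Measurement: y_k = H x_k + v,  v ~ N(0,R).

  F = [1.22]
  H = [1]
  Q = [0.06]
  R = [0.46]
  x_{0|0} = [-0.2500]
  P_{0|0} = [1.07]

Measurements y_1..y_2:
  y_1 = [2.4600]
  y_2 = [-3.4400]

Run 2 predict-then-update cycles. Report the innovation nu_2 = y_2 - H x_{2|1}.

step 1: x^-=[-0.3050]  P^-=[1.6526]  S=[2.1126]  K=[0.7823]  nu=[2.7650]  x^+=[1.8579]  P^+=[0.3598]
step 2: x^-=[2.2667]  P^-=[0.5956]  S=[1.0556]  K=[0.5642]  nu=[-5.7067]  x^+=[-0.9532]  P^+=[0.2595]

innov = [-5.7067]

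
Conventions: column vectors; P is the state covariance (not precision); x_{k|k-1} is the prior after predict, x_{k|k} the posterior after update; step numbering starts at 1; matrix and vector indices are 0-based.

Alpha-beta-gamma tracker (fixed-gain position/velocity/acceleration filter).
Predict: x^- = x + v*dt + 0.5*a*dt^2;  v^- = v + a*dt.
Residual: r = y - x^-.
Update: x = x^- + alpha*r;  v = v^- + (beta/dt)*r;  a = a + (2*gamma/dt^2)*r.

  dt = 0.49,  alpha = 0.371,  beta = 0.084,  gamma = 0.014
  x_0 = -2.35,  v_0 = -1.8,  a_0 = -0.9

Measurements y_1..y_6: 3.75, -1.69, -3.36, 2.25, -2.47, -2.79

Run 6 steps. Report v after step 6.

v_post = -0.6459

step 1: x_pred=-3.3400  r=7.0900  x^+=-0.7096  v^+=-1.0256  a^+=-0.0732
step 2: x_pred=-1.2209  r=-0.4691  x^+=-1.3950  v^+=-1.1418  a^+=-0.1279
step 3: x_pred=-1.9698  r=-1.3902  x^+=-2.4856  v^+=-1.4428  a^+=-0.2900
step 4: x_pred=-3.2274  r=5.4774  x^+=-1.1953  v^+=-0.6459  a^+=0.3488
step 5: x_pred=-1.4699  r=-1.0001  x^+=-1.8409  v^+=-0.6465  a^+=0.2321
step 6: x_pred=-2.1298  r=-0.6602  x^+=-2.3748  v^+=-0.6459  a^+=0.1551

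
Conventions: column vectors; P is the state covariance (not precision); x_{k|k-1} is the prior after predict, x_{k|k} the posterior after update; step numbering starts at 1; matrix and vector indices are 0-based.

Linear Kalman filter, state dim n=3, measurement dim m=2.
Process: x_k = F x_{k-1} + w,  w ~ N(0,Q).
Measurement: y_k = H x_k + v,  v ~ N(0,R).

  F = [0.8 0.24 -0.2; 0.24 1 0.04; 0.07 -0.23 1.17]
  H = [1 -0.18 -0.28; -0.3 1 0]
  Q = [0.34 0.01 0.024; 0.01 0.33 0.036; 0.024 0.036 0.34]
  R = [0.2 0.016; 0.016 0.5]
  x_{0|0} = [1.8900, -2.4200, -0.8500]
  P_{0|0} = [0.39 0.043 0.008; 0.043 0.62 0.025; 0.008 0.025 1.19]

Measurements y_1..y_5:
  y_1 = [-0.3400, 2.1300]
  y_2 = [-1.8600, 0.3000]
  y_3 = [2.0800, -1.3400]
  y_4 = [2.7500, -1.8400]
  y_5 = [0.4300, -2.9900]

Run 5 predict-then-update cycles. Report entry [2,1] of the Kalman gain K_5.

step 1: x^-=[1.1012, -2.0004, -0.3056]  P^-=[0.6845 0.2561 -0.2585; 0.2561 0.9972 -0.0124; -0.2585 -0.0124 1.9902]  S=[1.1241 -0.1171; -0.1171 1.4051]  K=[0.6416 0.0896; 0.1407 0.6667; -0.7252 -0.0141]  nu=[-1.8868, 4.4608]  x^+=[0.2904, 0.7081, 0.9998]  P^+=[0.2239 0.1222 0.2576; 0.1222 0.3723 0.0586; 0.2576 0.0586 1.4012]
step 2: x^-=[0.2023, 0.8178, 1.0273]  P^-=[0.5197 0.2207 -0.0756; 0.2207 0.7857 0.1627; -0.0756 0.1627 2.2856]  S=[0.9036 -0.1006; -0.1006 1.2001]  K=[0.5659 0.1014; 0.1050 0.6084; -0.8147 0.0861]  nu=[-1.6274, -0.4571]  x^+=[-0.7650, 0.3688, 2.3138]  P^+=[0.2295 0.1286 0.3271; 0.1286 0.3445 0.1281; 0.3271 0.1281 1.6627]
step 3: x^-=[-0.9863, 0.2777, 2.5688]  P^-=[0.5057 0.2041 -0.0493; 0.2041 0.7686 0.2819; -0.0493 0.2819 2.6159]  S=[0.9182 -0.1420; -0.1420 1.1916]  K=[0.5425 0.1086; 0.0789 0.6030; -0.8845 0.1436]  nu=[3.8355, -1.9136]  x^+=[0.8868, -0.5735, -1.0983]  P^+=[0.2381 0.1344 0.3701; 0.1344 0.3431 0.1687; 0.3701 0.1687 1.8370]
step 4: x^-=[0.7914, -0.4046, -1.0910]  P^-=[0.5026 0.2006 -0.0376; 0.2006 0.7749 0.3498; -0.0376 0.3498 2.8395]  S=[0.9344 -0.1639; -0.1639 1.1997]  K=[0.5305 0.1140; 0.0667 0.6048; -0.9279 0.1742]  nu=[1.5802, -1.1979]  x^+=[1.4932, -1.0238, -2.7660]  P^+=[0.2439 0.1387 0.3964; 0.1387 0.3451 0.1912; 0.3964 0.1912 1.9456]
step 5: x^-=[1.5020, -0.7760, -2.8962]  P^-=[0.5018 0.2002 -0.0319; 0.2002 0.7817 0.3881; -0.0319 0.3881 2.9804]  S=[0.9457 -0.1756; -0.1756 1.2067]  K=[0.5238 0.1174; 0.0607 0.6068; -0.9546 0.1907]  nu=[-2.0227, -1.7634]  x^+=[0.2357, -1.9688, -1.3016]  P^+=[0.2474 0.1413 0.4118; 0.1413 0.3468 0.2036; 0.4118 0.2036 2.0107]

K[2,1] = 0.1907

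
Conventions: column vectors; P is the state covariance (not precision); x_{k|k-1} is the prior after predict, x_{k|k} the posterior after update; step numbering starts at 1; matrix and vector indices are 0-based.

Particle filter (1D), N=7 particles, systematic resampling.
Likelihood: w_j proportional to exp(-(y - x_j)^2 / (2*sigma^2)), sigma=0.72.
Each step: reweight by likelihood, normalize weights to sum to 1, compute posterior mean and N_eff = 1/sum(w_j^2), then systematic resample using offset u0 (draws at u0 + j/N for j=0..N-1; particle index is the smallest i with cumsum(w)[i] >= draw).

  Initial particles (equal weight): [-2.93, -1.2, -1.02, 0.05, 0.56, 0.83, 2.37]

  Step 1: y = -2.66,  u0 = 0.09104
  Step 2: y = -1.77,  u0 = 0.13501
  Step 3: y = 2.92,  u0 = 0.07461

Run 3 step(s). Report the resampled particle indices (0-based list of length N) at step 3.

resampled_idx = [5, 5, 5, 6, 6, 6, 6]

step 1: w=[0.8207, 0.1127, 0.0658, 0.0007, 0.0000, 0.0000, 0.0000]  mean=-2.6070  Neff=1.4479  idx=[0, 0, 0, 0, 0, 0, 2]
step 2: w=[0.1230, 0.1230, 0.1230, 0.1230, 0.1230, 0.1230, 0.2618]  mean=-2.4299  Neff=6.2746  idx=[1, 2, 3, 4, 5, 6, 6]
step 3: w=[0.0000, 0.0000, 0.0000, 0.0000, 0.0000, 0.5000, 0.5000]  mean=-1.0200  Neff=2.0000  idx=[5, 5, 5, 6, 6, 6, 6]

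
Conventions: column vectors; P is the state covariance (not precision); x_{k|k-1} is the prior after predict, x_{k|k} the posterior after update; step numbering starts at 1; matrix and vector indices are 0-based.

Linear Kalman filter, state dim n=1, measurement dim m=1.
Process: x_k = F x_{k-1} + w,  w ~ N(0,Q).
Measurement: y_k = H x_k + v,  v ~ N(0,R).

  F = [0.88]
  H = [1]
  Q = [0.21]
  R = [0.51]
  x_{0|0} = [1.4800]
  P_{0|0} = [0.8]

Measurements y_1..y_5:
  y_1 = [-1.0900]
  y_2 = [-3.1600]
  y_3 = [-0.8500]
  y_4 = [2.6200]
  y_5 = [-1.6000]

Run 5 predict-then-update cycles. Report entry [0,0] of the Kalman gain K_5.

step 1: x^-=[1.3024]  P^-=[0.8295]  S=[1.3395]  K=[0.6193]  nu=[-2.3924]  x^+=[-0.1791]  P^+=[0.3158]
step 2: x^-=[-0.1576]  P^-=[0.4546]  S=[0.9646]  K=[0.4713]  nu=[-3.0024]  x^+=[-1.5726]  P^+=[0.2403]
step 3: x^-=[-1.3839]  P^-=[0.3961]  S=[0.9061]  K=[0.4372]  nu=[0.5339]  x^+=[-1.1505]  P^+=[0.2230]
step 4: x^-=[-1.0124]  P^-=[0.3827]  S=[0.8927]  K=[0.4287]  nu=[3.6324]  x^+=[0.5447]  P^+=[0.2186]
step 5: x^-=[0.4793]  P^-=[0.3793]  S=[0.8893]  K=[0.4265]  nu=[-2.0793]  x^+=[-0.4075]  P^+=[0.2175]

K[0,0] = 0.4265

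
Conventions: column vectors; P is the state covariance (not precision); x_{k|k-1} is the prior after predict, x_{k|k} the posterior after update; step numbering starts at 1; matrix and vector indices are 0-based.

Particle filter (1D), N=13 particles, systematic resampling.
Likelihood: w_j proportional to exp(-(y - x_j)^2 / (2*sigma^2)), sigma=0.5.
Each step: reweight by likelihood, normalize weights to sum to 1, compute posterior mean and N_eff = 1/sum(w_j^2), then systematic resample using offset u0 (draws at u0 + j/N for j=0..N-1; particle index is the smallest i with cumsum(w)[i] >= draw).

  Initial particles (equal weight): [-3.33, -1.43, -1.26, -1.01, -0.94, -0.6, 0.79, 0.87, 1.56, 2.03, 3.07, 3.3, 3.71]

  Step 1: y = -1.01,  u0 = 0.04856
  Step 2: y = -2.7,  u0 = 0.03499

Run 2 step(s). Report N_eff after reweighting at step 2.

step 1: w=[0.0000, 0.1637, 0.2056, 0.2330, 0.2307, 0.1665, 0.0004, 0.0002, 0.0000, 0.0000, 0.0000, 0.0000, 0.0000]  mean=-1.0448  Neff=4.8953  idx=[1, 1, 2, 2, 2, 3, 3, 3, 4, 4, 4, 5, 5]
step 2: w=[0.2774, 0.2774, 0.1104, 0.1104, 0.1104, 0.0231, 0.0231, 0.0231, 0.0142, 0.0142, 0.0142, 0.0010, 0.0010]  mean=-1.3220  Neff=5.1903  idx=[0, 0, 0, 0, 1, 1, 1, 2, 2, 3, 4, 4, 8]

N_eff = 5.1903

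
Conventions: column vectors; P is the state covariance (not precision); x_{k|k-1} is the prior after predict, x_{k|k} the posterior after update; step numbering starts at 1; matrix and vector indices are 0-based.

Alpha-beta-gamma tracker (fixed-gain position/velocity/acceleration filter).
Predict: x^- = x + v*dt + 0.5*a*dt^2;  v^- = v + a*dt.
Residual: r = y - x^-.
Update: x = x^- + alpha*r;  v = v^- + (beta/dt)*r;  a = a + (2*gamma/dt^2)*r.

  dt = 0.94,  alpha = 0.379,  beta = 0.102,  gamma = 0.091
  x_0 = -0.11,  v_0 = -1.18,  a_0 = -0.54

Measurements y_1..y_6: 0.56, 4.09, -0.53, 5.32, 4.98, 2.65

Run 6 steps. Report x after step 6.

step 1: x_pred=-1.4578  r=2.0178  x^+=-0.6930  v^+=-1.4687  a^+=-0.1244
step 2: x_pred=-2.1285  r=6.2185  x^+=0.2283  v^+=-0.9108  a^+=1.1565
step 3: x_pred=-0.1169  r=-0.4131  x^+=-0.2735  v^+=0.1315  a^+=1.0714
step 4: x_pred=0.3234  r=4.9966  x^+=2.2171  v^+=1.6808  a^+=2.1006
step 5: x_pred=4.7251  r=0.2549  x^+=4.8217  v^+=3.6829  a^+=2.1531
step 6: x_pred=9.2349  r=-6.5849  x^+=6.7392  v^+=4.9923  a^+=0.7967

x_post = 6.7392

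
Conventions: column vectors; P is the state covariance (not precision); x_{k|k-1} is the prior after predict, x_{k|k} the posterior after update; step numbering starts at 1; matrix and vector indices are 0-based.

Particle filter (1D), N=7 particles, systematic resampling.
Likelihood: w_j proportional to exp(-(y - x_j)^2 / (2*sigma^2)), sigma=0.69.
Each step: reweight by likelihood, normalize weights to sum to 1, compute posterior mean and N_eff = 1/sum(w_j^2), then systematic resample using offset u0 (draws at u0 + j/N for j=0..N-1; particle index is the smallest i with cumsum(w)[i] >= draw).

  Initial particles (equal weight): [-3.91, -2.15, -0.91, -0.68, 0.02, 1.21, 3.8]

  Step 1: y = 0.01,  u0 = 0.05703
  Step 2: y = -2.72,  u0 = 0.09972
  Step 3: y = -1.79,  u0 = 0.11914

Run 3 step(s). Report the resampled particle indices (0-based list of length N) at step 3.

resampled_idx = [0, 1, 2, 3, 4, 5, 6]

step 1: w=[0.0000, 0.0033, 0.1831, 0.2701, 0.4453, 0.0982, 0.0000]  mean=-0.2297  Neff=3.1803  idx=[2, 3, 3, 4, 4, 4, 5]
step 2: w=[0.5481, 0.2163, 0.2163, 0.0064, 0.0064, 0.0064, 0.0000]  mean=-0.7925  Neff=2.5373  idx=[0, 0, 0, 0, 1, 2, 2]
step 3: w=[0.1708, 0.1708, 0.1708, 0.1708, 0.1056, 0.1056, 0.1056]  mean=-0.8371  Neff=6.6604  idx=[0, 1, 2, 3, 4, 5, 6]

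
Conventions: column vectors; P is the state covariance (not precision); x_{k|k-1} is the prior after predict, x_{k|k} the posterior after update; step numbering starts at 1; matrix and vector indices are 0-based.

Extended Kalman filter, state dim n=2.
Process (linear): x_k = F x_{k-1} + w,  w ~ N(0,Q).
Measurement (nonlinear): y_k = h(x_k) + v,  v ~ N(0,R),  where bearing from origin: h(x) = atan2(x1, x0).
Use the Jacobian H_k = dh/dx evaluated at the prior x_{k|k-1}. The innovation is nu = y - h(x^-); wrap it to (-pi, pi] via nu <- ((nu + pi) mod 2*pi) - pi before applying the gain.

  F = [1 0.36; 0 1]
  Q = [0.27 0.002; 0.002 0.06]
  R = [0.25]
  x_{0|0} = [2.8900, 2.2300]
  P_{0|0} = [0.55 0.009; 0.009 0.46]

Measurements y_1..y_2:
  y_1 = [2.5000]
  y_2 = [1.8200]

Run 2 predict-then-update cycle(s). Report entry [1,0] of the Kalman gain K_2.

K[1,0] = 0.1855

step 1: x^-=[3.6928, 2.2300]  P^-=[0.8861 0.1766; 0.1766 0.5200]  H_jac=[-0.1198 0.1984]  S=[0.2748]  K=[-0.2589; 0.2985]  nu=[1.9567]  x^+=[3.1863, 2.8141]  P^+=[0.8677 0.1978; 0.1978 0.4955]
step 2: x^-=[4.1993, 2.8141]  P^-=[1.3443 0.3782; 0.3782 0.5555]  H_jac=[-0.1101 0.1643]  S=[0.2676]  K=[-0.3209; 0.1855]  nu=[1.2296]  x^+=[3.8047, 3.0421]  P^+=[1.3168 0.3942; 0.3942 0.5463]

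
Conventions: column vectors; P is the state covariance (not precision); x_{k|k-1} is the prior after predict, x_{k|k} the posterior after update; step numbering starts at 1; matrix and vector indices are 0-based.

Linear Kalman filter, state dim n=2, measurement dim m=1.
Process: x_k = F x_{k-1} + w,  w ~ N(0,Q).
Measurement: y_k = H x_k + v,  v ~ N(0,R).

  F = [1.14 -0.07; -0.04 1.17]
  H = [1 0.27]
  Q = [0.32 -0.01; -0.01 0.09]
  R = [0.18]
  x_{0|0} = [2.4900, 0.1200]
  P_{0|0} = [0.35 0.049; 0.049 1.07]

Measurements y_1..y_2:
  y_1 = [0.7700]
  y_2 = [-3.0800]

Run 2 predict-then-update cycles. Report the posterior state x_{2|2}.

x_post = [-1.7037, -0.8338]

step 1: x^-=[2.8302, 0.0408]  P^-=[0.7723 -0.0481; -0.0481 1.5507]  S=[1.0394]  K=[0.7305; 0.3566]  nu=[-2.0712]  x^+=[1.3171, -0.6977]  P^+=[0.2176 -0.3188; -0.3188 1.4186]
step 2: x^-=[1.5503, -0.8690]  P^-=[0.6606 -0.5623; -0.5623 2.0621]  S=[0.6873]  K=[0.7403; -0.0080]  nu=[-4.3957]  x^+=[-1.7037, -0.8338]  P^+=[0.2840 -0.5582; -0.5582 2.0620]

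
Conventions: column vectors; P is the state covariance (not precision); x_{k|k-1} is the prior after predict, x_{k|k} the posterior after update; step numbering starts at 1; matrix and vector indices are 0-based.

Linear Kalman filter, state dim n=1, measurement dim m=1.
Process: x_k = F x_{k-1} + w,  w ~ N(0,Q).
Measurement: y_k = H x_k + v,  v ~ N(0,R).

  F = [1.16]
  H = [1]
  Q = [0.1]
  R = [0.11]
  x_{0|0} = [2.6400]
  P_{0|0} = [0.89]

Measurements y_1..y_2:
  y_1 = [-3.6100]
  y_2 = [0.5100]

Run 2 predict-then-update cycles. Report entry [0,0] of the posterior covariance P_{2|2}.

P_post[0,0] = 0.0751

step 1: x^-=[3.0624]  P^-=[1.2976]  S=[1.4076]  K=[0.9219]  nu=[-6.6724]  x^+=[-3.0886]  P^+=[0.1014]
step 2: x^-=[-3.5827]  P^-=[0.2364]  S=[0.3464]  K=[0.6825]  nu=[4.0927]  x^+=[-0.7895]  P^+=[0.0751]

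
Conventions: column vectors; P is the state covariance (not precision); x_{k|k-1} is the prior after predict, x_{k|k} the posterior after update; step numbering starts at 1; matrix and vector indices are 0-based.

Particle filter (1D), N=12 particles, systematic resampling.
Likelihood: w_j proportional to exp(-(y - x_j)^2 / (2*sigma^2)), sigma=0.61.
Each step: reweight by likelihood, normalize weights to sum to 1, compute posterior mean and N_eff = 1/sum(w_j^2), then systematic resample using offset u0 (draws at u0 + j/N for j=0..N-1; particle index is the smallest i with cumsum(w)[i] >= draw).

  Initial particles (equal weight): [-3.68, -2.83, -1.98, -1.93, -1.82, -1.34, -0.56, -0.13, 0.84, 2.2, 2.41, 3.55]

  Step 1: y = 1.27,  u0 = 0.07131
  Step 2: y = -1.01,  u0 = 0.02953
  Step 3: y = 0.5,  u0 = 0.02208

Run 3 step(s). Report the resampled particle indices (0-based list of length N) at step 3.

resampled_idx = [0, 1, 2, 3, 4, 5, 6, 7, 8, 9, 10, 11]

step 1: w=[0.0000, 0.0000, 0.0000, 0.0000, 0.0000, 0.0001, 0.0082, 0.0531, 0.5773, 0.2315, 0.1291, 0.0007]  mean=1.2961  Neff=2.4606  idx=[8, 8, 8, 8, 8, 8, 8, 9, 9, 9, 10, 10]
step 2: w=[0.1429, 0.1429, 0.1429, 0.1429, 0.1429, 0.1429, 0.1429, 0.0000, 0.0000, 0.0000, 0.0000, 0.0000]  mean=0.8401  Neff=7.0006  idx=[0, 0, 1, 1, 2, 3, 3, 4, 4, 5, 6, 6]
step 3: w=[0.0833, 0.0833, 0.0833, 0.0833, 0.0833, 0.0833, 0.0833, 0.0833, 0.0833, 0.0833, 0.0833, 0.0833]  mean=0.8400  Neff=12.0000  idx=[0, 1, 2, 3, 4, 5, 6, 7, 8, 9, 10, 11]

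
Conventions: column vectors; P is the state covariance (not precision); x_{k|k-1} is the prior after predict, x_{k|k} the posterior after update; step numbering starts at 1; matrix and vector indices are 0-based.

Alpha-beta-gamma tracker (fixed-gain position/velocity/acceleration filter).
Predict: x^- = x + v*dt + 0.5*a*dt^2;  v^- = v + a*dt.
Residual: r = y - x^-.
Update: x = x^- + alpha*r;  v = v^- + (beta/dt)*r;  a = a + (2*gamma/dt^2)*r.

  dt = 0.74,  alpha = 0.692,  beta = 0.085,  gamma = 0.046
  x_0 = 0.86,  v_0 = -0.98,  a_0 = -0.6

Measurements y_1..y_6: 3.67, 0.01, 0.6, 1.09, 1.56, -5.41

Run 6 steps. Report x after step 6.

x_post = -3.5796

step 1: x_pred=-0.0295  r=3.6995  x^+=2.5306  v^+=-0.9991  a^+=0.0215
step 2: x_pred=1.7972  r=-1.7872  x^+=0.5604  v^+=-1.1884  a^+=-0.2787
step 3: x_pred=-0.3953  r=0.9953  x^+=0.2935  v^+=-1.2803  a^+=-0.1115
step 4: x_pred=-0.6845  r=1.7745  x^+=0.5434  v^+=-1.1590  a^+=0.1866
step 5: x_pred=-0.2631  r=1.8231  x^+=0.9985  v^+=-0.8115  a^+=0.4929
step 6: x_pred=0.5329  r=-5.9429  x^+=-3.5796  v^+=-1.1294  a^+=-0.5055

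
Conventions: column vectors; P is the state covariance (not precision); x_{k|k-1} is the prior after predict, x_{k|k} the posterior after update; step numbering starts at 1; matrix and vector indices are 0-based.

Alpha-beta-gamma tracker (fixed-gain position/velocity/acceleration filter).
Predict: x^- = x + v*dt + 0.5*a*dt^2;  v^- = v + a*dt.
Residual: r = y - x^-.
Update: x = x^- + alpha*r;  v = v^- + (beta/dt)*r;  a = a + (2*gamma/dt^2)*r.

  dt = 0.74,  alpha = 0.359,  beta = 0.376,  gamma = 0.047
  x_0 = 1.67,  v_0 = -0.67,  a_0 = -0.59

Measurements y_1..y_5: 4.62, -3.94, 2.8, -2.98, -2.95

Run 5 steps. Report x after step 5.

step 1: x_pred=1.0127  r=3.6073  x^+=2.3077  v^+=0.7263  a^+=0.0292
step 2: x_pred=2.8532  r=-6.7932  x^+=0.4144  v^+=-2.7037  a^+=-1.1369
step 3: x_pred=-1.8976  r=4.6976  x^+=-0.2112  v^+=-1.1581  a^+=-0.3305
step 4: x_pred=-1.1587  r=-1.8213  x^+=-1.8125  v^+=-2.3281  a^+=-0.6431
step 5: x_pred=-3.7114  r=0.7614  x^+=-3.4381  v^+=-2.4172  a^+=-0.5124

x_post = -3.4381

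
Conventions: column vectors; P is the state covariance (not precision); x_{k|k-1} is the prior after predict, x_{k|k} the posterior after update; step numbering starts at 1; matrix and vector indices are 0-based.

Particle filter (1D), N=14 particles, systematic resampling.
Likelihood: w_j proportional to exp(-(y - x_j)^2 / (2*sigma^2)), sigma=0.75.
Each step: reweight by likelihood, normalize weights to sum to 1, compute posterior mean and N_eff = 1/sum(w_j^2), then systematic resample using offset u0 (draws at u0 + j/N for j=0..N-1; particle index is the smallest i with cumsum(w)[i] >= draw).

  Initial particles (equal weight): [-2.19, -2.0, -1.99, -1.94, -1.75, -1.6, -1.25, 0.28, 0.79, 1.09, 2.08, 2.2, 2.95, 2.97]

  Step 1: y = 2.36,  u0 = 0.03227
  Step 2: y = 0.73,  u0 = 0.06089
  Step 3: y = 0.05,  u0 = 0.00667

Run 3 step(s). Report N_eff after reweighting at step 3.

N_eff = 5.5841

step 1: w=[0.0000, 0.0000, 0.0000, 0.0000, 0.0000, 0.0000, 0.0000, 0.0057, 0.0299, 0.0639, 0.2498, 0.2618, 0.1965, 0.1924]  mean=2.3415  Neff=4.7267  idx=[8, 10, 10, 10, 10, 11, 11, 11, 11, 12, 12, 13, 13, 13]
step 2: w=[0.4095, 0.0813, 0.0813, 0.0813, 0.0813, 0.0602, 0.0602, 0.0602, 0.0602, 0.0051, 0.0051, 0.0047, 0.0047, 0.0047]  mean=1.6022  Neff=4.7903  idx=[0, 0, 0, 0, 0, 1, 1, 2, 3, 4, 5, 6, 8, 11]
step 3: w=[0.1890, 0.1890, 0.1890, 0.1890, 0.1890, 0.0079, 0.0079, 0.0079, 0.0079, 0.0079, 0.0051, 0.0051, 0.0051, 0.0002]  mean=0.8626  Neff=5.5841  idx=[0, 0, 0, 1, 1, 1, 2, 2, 3, 3, 3, 4, 4, 4]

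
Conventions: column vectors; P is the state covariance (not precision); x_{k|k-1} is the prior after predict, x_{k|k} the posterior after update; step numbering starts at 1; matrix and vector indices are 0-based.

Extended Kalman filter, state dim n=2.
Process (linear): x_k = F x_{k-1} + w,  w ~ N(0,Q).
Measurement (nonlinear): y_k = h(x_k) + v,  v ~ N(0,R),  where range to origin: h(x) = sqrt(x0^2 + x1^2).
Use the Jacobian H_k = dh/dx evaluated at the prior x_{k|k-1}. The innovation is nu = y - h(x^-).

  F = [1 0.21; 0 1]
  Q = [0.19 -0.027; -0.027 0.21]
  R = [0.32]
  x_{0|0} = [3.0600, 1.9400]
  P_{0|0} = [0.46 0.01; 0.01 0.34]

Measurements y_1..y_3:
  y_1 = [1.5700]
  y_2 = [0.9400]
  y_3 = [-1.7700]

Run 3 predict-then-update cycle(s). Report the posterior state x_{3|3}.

x_post = [-0.0638, -0.3836]

step 1: x^-=[3.4674, 1.9400]  P^-=[0.6692 0.0544; 0.0544 0.5500]  H_jac=[0.8727 0.4883]  S=[1.0071]  K=[0.6062; 0.3138]  nu=[-2.4032]  x^+=[2.0105, 1.1859]  P^+=[0.2990 -0.1372; -0.1372 0.4508]
step 2: x^-=[2.2595, 1.1859]  P^-=[0.4513 -0.0695; -0.0695 0.6608]  H_jac=[0.8855 0.4647]  S=[0.7594]  K=[0.4837; 0.3234]  nu=[-1.6118]  x^+=[1.4799, 0.6647]  P^+=[0.2736 -0.1883; -0.1883 0.5814]
step 3: x^-=[1.6194, 0.6647]  P^-=[0.4102 -0.0932; -0.0932 0.7914]  H_jac=[0.9251 0.3797]  S=[0.7197]  K=[0.4781; 0.2978]  nu=[-3.5205]  x^+=[-0.0638, -0.3836]  P^+=[0.2457 -0.1956; -0.1956 0.7276]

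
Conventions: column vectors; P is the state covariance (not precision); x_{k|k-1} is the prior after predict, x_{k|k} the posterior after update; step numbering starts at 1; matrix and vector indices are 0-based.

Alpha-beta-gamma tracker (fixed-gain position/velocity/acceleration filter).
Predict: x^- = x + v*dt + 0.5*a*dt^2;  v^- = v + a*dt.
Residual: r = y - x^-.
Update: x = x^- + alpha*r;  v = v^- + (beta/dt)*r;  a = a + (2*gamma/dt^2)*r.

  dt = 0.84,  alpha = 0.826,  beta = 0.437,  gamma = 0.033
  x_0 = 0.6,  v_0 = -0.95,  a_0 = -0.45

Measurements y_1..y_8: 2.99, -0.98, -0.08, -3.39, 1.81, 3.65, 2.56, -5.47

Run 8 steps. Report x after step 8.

x_post = -3.8220

step 1: x_pred=-0.3568  r=3.3468  x^+=2.4077  v^+=0.4131  a^+=-0.1370
step 2: x_pred=2.7064  r=-3.6864  x^+=-0.3386  v^+=-1.6197  a^+=-0.4818
step 3: x_pred=-1.8691  r=1.7891  x^+=-0.3913  v^+=-1.0936  a^+=-0.3144
step 4: x_pred=-1.4209  r=-1.9691  x^+=-3.0474  v^+=-2.3822  a^+=-0.4986
step 5: x_pred=-5.2243  r=7.0343  x^+=0.5860  v^+=0.8585  a^+=0.1594
step 6: x_pred=1.3634  r=2.2866  x^+=3.2521  v^+=2.1820  a^+=0.3732
step 7: x_pred=5.2167  r=-2.6567  x^+=3.0223  v^+=1.1134  a^+=0.1248
step 8: x_pred=4.0015  r=-9.4715  x^+=-3.8220  v^+=-3.7093  a^+=-0.7612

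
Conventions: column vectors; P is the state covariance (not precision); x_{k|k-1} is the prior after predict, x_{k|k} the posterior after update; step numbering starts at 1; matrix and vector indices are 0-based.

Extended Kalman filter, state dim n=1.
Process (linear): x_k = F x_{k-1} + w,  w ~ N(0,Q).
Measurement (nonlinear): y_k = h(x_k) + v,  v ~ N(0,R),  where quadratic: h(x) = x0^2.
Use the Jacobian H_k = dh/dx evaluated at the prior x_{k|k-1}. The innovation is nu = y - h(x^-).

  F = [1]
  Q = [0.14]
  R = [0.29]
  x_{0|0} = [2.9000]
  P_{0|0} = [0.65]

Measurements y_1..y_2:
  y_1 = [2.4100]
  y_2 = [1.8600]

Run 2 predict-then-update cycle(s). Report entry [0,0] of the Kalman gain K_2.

step 1: x^-=[2.9000]  P^-=[0.7900]  H_jac=[5.8000]  S=[26.8656]  K=[0.1706]  nu=[-6.0000]  x^+=[1.8767]  P^+=[0.0085]
step 2: x^-=[1.8767]  P^-=[0.1485]  H_jac=[3.7534]  S=[2.3824]  K=[0.2340]  nu=[-1.6619]  x^+=[1.4878]  P^+=[0.0181]

K[0,0] = 0.2340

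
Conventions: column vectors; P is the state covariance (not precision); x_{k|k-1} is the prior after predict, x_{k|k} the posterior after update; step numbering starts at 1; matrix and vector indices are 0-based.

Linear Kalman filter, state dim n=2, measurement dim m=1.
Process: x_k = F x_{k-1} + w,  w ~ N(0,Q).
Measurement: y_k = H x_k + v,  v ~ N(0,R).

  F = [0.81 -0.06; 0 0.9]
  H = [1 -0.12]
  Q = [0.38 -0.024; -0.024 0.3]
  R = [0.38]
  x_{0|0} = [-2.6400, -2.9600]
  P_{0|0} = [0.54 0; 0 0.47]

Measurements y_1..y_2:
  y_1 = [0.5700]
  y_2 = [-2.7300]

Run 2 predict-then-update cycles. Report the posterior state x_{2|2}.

step 1: x^-=[-1.9608, -2.6640]  P^-=[0.7360 -0.0494; -0.0494 0.6807]  S=[1.1376]  K=[0.6522; -0.1152]  nu=[2.2111]  x^+=[-0.5188, -2.9187]  P^+=[0.2521 0.0361; 0.0361 0.6656]
step 2: x^-=[-0.2451, -2.6269]  P^-=[0.5443 -0.0336; -0.0336 0.8391]  S=[0.9445]  K=[0.5806; -0.1422]  nu=[-2.8001]  x^+=[-1.8708, -2.2286]  P^+=[0.2259 0.0444; 0.0444 0.8200]

x_post = [-1.8708, -2.2286]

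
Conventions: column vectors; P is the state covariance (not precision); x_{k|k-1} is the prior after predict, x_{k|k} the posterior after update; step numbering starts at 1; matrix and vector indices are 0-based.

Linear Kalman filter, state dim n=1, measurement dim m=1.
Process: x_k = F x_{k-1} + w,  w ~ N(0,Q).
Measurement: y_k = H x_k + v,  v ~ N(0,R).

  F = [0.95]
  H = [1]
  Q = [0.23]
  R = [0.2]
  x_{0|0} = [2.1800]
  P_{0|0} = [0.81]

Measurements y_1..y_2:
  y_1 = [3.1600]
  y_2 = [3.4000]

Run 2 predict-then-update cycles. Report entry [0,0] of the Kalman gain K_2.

K[0,0] = 0.6548

step 1: x^-=[2.0710]  P^-=[0.9610]  S=[1.1610]  K=[0.8277]  nu=[1.0890]  x^+=[2.9724]  P^+=[0.1655]
step 2: x^-=[2.8238]  P^-=[0.3794]  S=[0.5794]  K=[0.6548]  nu=[0.5762]  x^+=[3.2011]  P^+=[0.1310]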